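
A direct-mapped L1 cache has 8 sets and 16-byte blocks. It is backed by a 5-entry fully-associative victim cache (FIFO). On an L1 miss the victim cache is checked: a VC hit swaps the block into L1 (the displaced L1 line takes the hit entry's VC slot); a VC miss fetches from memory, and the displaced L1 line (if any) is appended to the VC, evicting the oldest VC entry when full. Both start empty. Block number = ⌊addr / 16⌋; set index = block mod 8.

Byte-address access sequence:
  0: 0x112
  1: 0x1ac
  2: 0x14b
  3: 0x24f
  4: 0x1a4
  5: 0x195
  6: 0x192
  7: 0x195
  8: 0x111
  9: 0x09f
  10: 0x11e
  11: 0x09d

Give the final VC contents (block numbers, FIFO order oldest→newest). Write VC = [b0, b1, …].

#0 0x112→b17/s1 MISS; vc=[]
#1 0x1ac→b26/s2 MISS; vc=[]
#2 0x14b→b20/s4 MISS; vc=[]
#3 0x24f→b36/s4 MISS; vc=[20]
#4 0x1a4→b26/s2 L1-HIT; vc=[20]
#5 0x195→b25/s1 MISS; vc=[20,17]
#6 0x192→b25/s1 L1-HIT; vc=[20,17]
#7 0x195→b25/s1 L1-HIT; vc=[20,17]
#8 0x111→b17/s1 VC-HIT; vc=[20,25]
#9 0x9f→b9/s1 MISS; vc=[20,25,17]
#10 0x11e→b17/s1 VC-HIT; vc=[20,25,9]
#11 0x9d→b9/s1 VC-HIT; vc=[20,25,17]

VC = [20, 25, 17]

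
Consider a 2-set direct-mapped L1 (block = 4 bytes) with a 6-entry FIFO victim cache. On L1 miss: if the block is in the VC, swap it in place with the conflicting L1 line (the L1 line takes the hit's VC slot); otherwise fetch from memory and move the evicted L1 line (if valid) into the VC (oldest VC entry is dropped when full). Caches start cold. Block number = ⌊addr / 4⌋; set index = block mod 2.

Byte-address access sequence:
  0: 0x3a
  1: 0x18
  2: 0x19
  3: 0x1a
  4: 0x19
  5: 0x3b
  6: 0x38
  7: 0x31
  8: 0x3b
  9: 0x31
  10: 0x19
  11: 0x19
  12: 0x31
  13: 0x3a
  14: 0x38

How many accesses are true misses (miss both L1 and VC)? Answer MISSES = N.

0: 0x3a (blk 14, set 0) → MISS  vc=[]
1: 0x18 (blk 6, set 0) → MISS  vc=[14]
2: 0x19 (blk 6, set 0) → L1-HIT  vc=[14]
3: 0x1a (blk 6, set 0) → L1-HIT  vc=[14]
4: 0x19 (blk 6, set 0) → L1-HIT  vc=[14]
5: 0x3b (blk 14, set 0) → VC-HIT  vc=[6]
6: 0x38 (blk 14, set 0) → L1-HIT  vc=[6]
7: 0x31 (blk 12, set 0) → MISS  vc=[6, 14]
8: 0x3b (blk 14, set 0) → VC-HIT  vc=[6, 12]
9: 0x31 (blk 12, set 0) → VC-HIT  vc=[6, 14]
10: 0x19 (blk 6, set 0) → VC-HIT  vc=[12, 14]
11: 0x19 (blk 6, set 0) → L1-HIT  vc=[12, 14]
12: 0x31 (blk 12, set 0) → VC-HIT  vc=[6, 14]
13: 0x3a (blk 14, set 0) → VC-HIT  vc=[6, 12]
14: 0x38 (blk 14, set 0) → L1-HIT  vc=[6, 12]

MISSES = 3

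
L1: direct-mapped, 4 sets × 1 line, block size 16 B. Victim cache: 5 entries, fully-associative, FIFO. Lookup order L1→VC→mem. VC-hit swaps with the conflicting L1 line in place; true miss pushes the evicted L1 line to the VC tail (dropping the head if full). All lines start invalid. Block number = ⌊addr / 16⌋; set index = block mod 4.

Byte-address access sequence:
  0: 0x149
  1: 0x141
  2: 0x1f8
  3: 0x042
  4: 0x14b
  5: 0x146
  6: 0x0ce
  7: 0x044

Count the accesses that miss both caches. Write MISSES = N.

MISSES = 4

#0 0x149→b20/s0 MISS; vc=[]
#1 0x141→b20/s0 L1-HIT; vc=[]
#2 0x1f8→b31/s3 MISS; vc=[]
#3 0x42→b4/s0 MISS; vc=[20]
#4 0x14b→b20/s0 VC-HIT; vc=[4]
#5 0x146→b20/s0 L1-HIT; vc=[4]
#6 0xce→b12/s0 MISS; vc=[4,20]
#7 0x44→b4/s0 VC-HIT; vc=[12,20]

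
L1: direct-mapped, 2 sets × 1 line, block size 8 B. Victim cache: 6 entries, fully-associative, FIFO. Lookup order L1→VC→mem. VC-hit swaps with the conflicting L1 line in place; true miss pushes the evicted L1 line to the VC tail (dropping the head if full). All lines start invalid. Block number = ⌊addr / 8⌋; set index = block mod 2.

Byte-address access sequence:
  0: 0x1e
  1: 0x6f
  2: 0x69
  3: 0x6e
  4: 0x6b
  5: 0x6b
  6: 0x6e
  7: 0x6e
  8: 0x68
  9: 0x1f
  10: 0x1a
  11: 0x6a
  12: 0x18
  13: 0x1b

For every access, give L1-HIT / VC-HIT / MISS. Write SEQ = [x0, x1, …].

#0 0x1e→b3/s1 MISS; vc=[]
#1 0x6f→b13/s1 MISS; vc=[3]
#2 0x69→b13/s1 L1-HIT; vc=[3]
#3 0x6e→b13/s1 L1-HIT; vc=[3]
#4 0x6b→b13/s1 L1-HIT; vc=[3]
#5 0x6b→b13/s1 L1-HIT; vc=[3]
#6 0x6e→b13/s1 L1-HIT; vc=[3]
#7 0x6e→b13/s1 L1-HIT; vc=[3]
#8 0x68→b13/s1 L1-HIT; vc=[3]
#9 0x1f→b3/s1 VC-HIT; vc=[13]
#10 0x1a→b3/s1 L1-HIT; vc=[13]
#11 0x6a→b13/s1 VC-HIT; vc=[3]
#12 0x18→b3/s1 VC-HIT; vc=[13]
#13 0x1b→b3/s1 L1-HIT; vc=[13]

SEQ = [MISS, MISS, L1-HIT, L1-HIT, L1-HIT, L1-HIT, L1-HIT, L1-HIT, L1-HIT, VC-HIT, L1-HIT, VC-HIT, VC-HIT, L1-HIT]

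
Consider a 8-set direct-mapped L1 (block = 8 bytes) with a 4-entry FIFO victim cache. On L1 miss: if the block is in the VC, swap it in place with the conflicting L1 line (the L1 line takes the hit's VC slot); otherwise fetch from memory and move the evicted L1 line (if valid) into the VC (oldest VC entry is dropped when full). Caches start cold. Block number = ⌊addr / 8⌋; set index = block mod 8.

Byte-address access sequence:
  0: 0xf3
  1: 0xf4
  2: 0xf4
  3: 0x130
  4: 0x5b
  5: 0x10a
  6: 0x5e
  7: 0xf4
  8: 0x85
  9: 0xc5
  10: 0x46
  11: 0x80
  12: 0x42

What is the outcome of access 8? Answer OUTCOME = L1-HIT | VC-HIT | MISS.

#0 0xf3→b30/s6 MISS; vc=[]
#1 0xf4→b30/s6 L1-HIT; vc=[]
#2 0xf4→b30/s6 L1-HIT; vc=[]
#3 0x130→b38/s6 MISS; vc=[30]
#4 0x5b→b11/s3 MISS; vc=[30]
#5 0x10a→b33/s1 MISS; vc=[30]
#6 0x5e→b11/s3 L1-HIT; vc=[30]
#7 0xf4→b30/s6 VC-HIT; vc=[38]
#8 0x85→b16/s0 MISS; vc=[38]
#9 0xc5→b24/s0 MISS; vc=[38,16]
#10 0x46→b8/s0 MISS; vc=[38,16,24]
#11 0x80→b16/s0 VC-HIT; vc=[38,8,24]
#12 0x42→b8/s0 VC-HIT; vc=[38,16,24]

OUTCOME = MISS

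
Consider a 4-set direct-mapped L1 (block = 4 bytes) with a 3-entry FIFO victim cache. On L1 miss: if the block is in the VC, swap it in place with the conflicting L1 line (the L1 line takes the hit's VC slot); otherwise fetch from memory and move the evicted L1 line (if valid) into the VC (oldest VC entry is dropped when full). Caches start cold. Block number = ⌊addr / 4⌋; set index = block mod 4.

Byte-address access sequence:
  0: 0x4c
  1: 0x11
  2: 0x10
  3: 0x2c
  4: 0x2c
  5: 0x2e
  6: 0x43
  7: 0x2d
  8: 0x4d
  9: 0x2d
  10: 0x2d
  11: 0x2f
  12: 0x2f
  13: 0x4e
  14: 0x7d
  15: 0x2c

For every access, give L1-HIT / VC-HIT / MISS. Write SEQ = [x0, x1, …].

#0 0x4c→b19/s3 MISS; vc=[]
#1 0x11→b4/s0 MISS; vc=[]
#2 0x10→b4/s0 L1-HIT; vc=[]
#3 0x2c→b11/s3 MISS; vc=[19]
#4 0x2c→b11/s3 L1-HIT; vc=[19]
#5 0x2e→b11/s3 L1-HIT; vc=[19]
#6 0x43→b16/s0 MISS; vc=[19,4]
#7 0x2d→b11/s3 L1-HIT; vc=[19,4]
#8 0x4d→b19/s3 VC-HIT; vc=[11,4]
#9 0x2d→b11/s3 VC-HIT; vc=[19,4]
#10 0x2d→b11/s3 L1-HIT; vc=[19,4]
#11 0x2f→b11/s3 L1-HIT; vc=[19,4]
#12 0x2f→b11/s3 L1-HIT; vc=[19,4]
#13 0x4e→b19/s3 VC-HIT; vc=[11,4]
#14 0x7d→b31/s3 MISS; vc=[11,4,19]
#15 0x2c→b11/s3 VC-HIT; vc=[31,4,19]

SEQ = [MISS, MISS, L1-HIT, MISS, L1-HIT, L1-HIT, MISS, L1-HIT, VC-HIT, VC-HIT, L1-HIT, L1-HIT, L1-HIT, VC-HIT, MISS, VC-HIT]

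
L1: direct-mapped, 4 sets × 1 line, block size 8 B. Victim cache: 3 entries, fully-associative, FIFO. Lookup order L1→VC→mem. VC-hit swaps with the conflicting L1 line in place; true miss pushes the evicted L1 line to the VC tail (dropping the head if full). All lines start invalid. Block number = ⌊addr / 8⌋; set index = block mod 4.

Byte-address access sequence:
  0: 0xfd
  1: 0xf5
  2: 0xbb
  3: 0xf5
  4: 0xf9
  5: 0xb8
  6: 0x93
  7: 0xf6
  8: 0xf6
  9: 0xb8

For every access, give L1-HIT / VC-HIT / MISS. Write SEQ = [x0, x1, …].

SEQ = [MISS, MISS, MISS, L1-HIT, VC-HIT, VC-HIT, MISS, VC-HIT, L1-HIT, L1-HIT]

  [0] addr=0xfd blk=31 s=3: MISS | VC []
  [1] addr=0xf5 blk=30 s=2: MISS | VC []
  [2] addr=0xbb blk=23 s=3: MISS | VC [31]
  [3] addr=0xf5 blk=30 s=2: L1-HIT | VC [31]
  [4] addr=0xf9 blk=31 s=3: VC-HIT | VC [23]
  [5] addr=0xb8 blk=23 s=3: VC-HIT | VC [31]
  [6] addr=0x93 blk=18 s=2: MISS | VC [31, 30]
  [7] addr=0xf6 blk=30 s=2: VC-HIT | VC [31, 18]
  [8] addr=0xf6 blk=30 s=2: L1-HIT | VC [31, 18]
  [9] addr=0xb8 blk=23 s=3: L1-HIT | VC [31, 18]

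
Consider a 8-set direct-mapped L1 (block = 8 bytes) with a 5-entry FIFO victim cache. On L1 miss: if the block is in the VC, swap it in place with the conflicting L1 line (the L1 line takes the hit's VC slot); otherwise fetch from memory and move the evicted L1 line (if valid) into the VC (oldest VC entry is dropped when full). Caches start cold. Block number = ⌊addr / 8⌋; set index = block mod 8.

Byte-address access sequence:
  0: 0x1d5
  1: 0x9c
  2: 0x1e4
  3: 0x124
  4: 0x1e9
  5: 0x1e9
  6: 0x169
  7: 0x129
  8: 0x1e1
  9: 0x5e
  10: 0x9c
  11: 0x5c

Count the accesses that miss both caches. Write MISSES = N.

#0 0x1d5→b58/s2 MISS; vc=[]
#1 0x9c→b19/s3 MISS; vc=[]
#2 0x1e4→b60/s4 MISS; vc=[]
#3 0x124→b36/s4 MISS; vc=[60]
#4 0x1e9→b61/s5 MISS; vc=[60]
#5 0x1e9→b61/s5 L1-HIT; vc=[60]
#6 0x169→b45/s5 MISS; vc=[60,61]
#7 0x129→b37/s5 MISS; vc=[60,61,45]
#8 0x1e1→b60/s4 VC-HIT; vc=[36,61,45]
#9 0x5e→b11/s3 MISS; vc=[36,61,45,19]
#10 0x9c→b19/s3 VC-HIT; vc=[36,61,45,11]
#11 0x5c→b11/s3 VC-HIT; vc=[36,61,45,19]

MISSES = 8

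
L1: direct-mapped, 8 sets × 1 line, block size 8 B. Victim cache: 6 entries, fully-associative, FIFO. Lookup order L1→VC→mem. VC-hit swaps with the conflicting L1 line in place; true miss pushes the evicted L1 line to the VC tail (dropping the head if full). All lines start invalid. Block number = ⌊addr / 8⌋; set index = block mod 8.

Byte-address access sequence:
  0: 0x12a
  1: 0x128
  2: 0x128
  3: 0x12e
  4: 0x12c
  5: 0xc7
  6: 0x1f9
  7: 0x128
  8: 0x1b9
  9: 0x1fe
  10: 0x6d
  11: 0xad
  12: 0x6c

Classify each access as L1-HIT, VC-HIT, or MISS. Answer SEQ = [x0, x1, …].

SEQ = [MISS, L1-HIT, L1-HIT, L1-HIT, L1-HIT, MISS, MISS, L1-HIT, MISS, VC-HIT, MISS, MISS, VC-HIT]

#0 0x12a→b37/s5 MISS; vc=[]
#1 0x128→b37/s5 L1-HIT; vc=[]
#2 0x128→b37/s5 L1-HIT; vc=[]
#3 0x12e→b37/s5 L1-HIT; vc=[]
#4 0x12c→b37/s5 L1-HIT; vc=[]
#5 0xc7→b24/s0 MISS; vc=[]
#6 0x1f9→b63/s7 MISS; vc=[]
#7 0x128→b37/s5 L1-HIT; vc=[]
#8 0x1b9→b55/s7 MISS; vc=[63]
#9 0x1fe→b63/s7 VC-HIT; vc=[55]
#10 0x6d→b13/s5 MISS; vc=[55,37]
#11 0xad→b21/s5 MISS; vc=[55,37,13]
#12 0x6c→b13/s5 VC-HIT; vc=[55,37,21]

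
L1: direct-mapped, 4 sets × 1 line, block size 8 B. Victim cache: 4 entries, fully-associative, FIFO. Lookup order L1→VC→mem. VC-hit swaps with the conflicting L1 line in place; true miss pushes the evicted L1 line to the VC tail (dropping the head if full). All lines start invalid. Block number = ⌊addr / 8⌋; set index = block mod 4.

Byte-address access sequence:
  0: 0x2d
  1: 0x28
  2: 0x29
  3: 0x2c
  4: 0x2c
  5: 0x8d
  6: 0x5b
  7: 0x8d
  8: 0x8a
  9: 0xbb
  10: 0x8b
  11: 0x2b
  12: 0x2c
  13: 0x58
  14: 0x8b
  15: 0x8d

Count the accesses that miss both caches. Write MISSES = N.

MISSES = 4

0: 0x2d (blk 5, set 1) → MISS  vc=[]
1: 0x28 (blk 5, set 1) → L1-HIT  vc=[]
2: 0x29 (blk 5, set 1) → L1-HIT  vc=[]
3: 0x2c (blk 5, set 1) → L1-HIT  vc=[]
4: 0x2c (blk 5, set 1) → L1-HIT  vc=[]
5: 0x8d (blk 17, set 1) → MISS  vc=[5]
6: 0x5b (blk 11, set 3) → MISS  vc=[5]
7: 0x8d (blk 17, set 1) → L1-HIT  vc=[5]
8: 0x8a (blk 17, set 1) → L1-HIT  vc=[5]
9: 0xbb (blk 23, set 3) → MISS  vc=[5, 11]
10: 0x8b (blk 17, set 1) → L1-HIT  vc=[5, 11]
11: 0x2b (blk 5, set 1) → VC-HIT  vc=[17, 11]
12: 0x2c (blk 5, set 1) → L1-HIT  vc=[17, 11]
13: 0x58 (blk 11, set 3) → VC-HIT  vc=[17, 23]
14: 0x8b (blk 17, set 1) → VC-HIT  vc=[5, 23]
15: 0x8d (blk 17, set 1) → L1-HIT  vc=[5, 23]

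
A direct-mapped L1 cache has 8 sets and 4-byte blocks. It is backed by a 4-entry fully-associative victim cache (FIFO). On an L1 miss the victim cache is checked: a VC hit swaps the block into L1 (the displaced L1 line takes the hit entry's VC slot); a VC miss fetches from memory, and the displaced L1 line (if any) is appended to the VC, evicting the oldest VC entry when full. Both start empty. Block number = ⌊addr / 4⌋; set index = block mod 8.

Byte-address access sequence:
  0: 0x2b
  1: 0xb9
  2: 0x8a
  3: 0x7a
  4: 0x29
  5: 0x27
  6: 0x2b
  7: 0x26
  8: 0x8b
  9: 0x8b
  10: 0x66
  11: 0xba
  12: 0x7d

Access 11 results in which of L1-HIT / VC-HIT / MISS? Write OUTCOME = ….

OUTCOME = VC-HIT

0: 0x2b (blk 10, set 2) → MISS  vc=[]
1: 0xb9 (blk 46, set 6) → MISS  vc=[]
2: 0x8a (blk 34, set 2) → MISS  vc=[10]
3: 0x7a (blk 30, set 6) → MISS  vc=[10, 46]
4: 0x29 (blk 10, set 2) → VC-HIT  vc=[34, 46]
5: 0x27 (blk 9, set 1) → MISS  vc=[34, 46]
6: 0x2b (blk 10, set 2) → L1-HIT  vc=[34, 46]
7: 0x26 (blk 9, set 1) → L1-HIT  vc=[34, 46]
8: 0x8b (blk 34, set 2) → VC-HIT  vc=[10, 46]
9: 0x8b (blk 34, set 2) → L1-HIT  vc=[10, 46]
10: 0x66 (blk 25, set 1) → MISS  vc=[10, 46, 9]
11: 0xba (blk 46, set 6) → VC-HIT  vc=[10, 30, 9]
12: 0x7d (blk 31, set 7) → MISS  vc=[10, 30, 9]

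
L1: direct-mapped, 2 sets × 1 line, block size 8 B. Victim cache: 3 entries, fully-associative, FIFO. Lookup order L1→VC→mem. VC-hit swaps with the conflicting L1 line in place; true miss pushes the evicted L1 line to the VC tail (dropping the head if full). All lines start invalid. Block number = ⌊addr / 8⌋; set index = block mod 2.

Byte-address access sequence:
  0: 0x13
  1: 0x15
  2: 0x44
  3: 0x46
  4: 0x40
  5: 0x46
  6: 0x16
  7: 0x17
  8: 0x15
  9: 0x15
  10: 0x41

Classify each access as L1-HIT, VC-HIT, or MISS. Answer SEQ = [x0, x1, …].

0: 0x13 (blk 2, set 0) → MISS  vc=[]
1: 0x15 (blk 2, set 0) → L1-HIT  vc=[]
2: 0x44 (blk 8, set 0) → MISS  vc=[2]
3: 0x46 (blk 8, set 0) → L1-HIT  vc=[2]
4: 0x40 (blk 8, set 0) → L1-HIT  vc=[2]
5: 0x46 (blk 8, set 0) → L1-HIT  vc=[2]
6: 0x16 (blk 2, set 0) → VC-HIT  vc=[8]
7: 0x17 (blk 2, set 0) → L1-HIT  vc=[8]
8: 0x15 (blk 2, set 0) → L1-HIT  vc=[8]
9: 0x15 (blk 2, set 0) → L1-HIT  vc=[8]
10: 0x41 (blk 8, set 0) → VC-HIT  vc=[2]

SEQ = [MISS, L1-HIT, MISS, L1-HIT, L1-HIT, L1-HIT, VC-HIT, L1-HIT, L1-HIT, L1-HIT, VC-HIT]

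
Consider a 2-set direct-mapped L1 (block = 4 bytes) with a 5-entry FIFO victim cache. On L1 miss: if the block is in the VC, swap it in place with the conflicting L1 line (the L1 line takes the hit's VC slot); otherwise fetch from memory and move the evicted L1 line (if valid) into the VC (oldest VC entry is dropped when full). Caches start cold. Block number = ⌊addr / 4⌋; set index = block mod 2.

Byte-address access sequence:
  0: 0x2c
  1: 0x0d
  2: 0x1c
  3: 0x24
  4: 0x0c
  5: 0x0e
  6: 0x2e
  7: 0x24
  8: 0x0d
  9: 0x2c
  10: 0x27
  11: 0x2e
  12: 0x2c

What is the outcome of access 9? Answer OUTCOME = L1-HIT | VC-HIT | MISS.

  [0] addr=0x2c blk=11 s=1: MISS | VC []
  [1] addr=0xd blk=3 s=1: MISS | VC [11]
  [2] addr=0x1c blk=7 s=1: MISS | VC [11, 3]
  [3] addr=0x24 blk=9 s=1: MISS | VC [11, 3, 7]
  [4] addr=0xc blk=3 s=1: VC-HIT | VC [11, 9, 7]
  [5] addr=0xe blk=3 s=1: L1-HIT | VC [11, 9, 7]
  [6] addr=0x2e blk=11 s=1: VC-HIT | VC [3, 9, 7]
  [7] addr=0x24 blk=9 s=1: VC-HIT | VC [3, 11, 7]
  [8] addr=0xd blk=3 s=1: VC-HIT | VC [9, 11, 7]
  [9] addr=0x2c blk=11 s=1: VC-HIT | VC [9, 3, 7]
  [10] addr=0x27 blk=9 s=1: VC-HIT | VC [11, 3, 7]
  [11] addr=0x2e blk=11 s=1: VC-HIT | VC [9, 3, 7]
  [12] addr=0x2c blk=11 s=1: L1-HIT | VC [9, 3, 7]

OUTCOME = VC-HIT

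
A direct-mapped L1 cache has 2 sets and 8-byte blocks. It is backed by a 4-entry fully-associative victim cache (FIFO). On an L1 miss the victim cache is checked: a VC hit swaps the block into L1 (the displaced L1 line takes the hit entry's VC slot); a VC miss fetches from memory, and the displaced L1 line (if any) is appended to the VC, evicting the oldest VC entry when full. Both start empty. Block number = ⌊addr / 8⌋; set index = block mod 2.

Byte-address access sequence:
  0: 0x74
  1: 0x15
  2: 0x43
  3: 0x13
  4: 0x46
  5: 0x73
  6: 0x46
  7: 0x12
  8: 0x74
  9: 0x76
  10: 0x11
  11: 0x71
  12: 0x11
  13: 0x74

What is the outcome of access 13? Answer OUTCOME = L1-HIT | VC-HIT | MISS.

OUTCOME = VC-HIT

  [0] addr=0x74 blk=14 s=0: MISS | VC []
  [1] addr=0x15 blk=2 s=0: MISS | VC [14]
  [2] addr=0x43 blk=8 s=0: MISS | VC [14, 2]
  [3] addr=0x13 blk=2 s=0: VC-HIT | VC [14, 8]
  [4] addr=0x46 blk=8 s=0: VC-HIT | VC [14, 2]
  [5] addr=0x73 blk=14 s=0: VC-HIT | VC [8, 2]
  [6] addr=0x46 blk=8 s=0: VC-HIT | VC [14, 2]
  [7] addr=0x12 blk=2 s=0: VC-HIT | VC [14, 8]
  [8] addr=0x74 blk=14 s=0: VC-HIT | VC [2, 8]
  [9] addr=0x76 blk=14 s=0: L1-HIT | VC [2, 8]
  [10] addr=0x11 blk=2 s=0: VC-HIT | VC [14, 8]
  [11] addr=0x71 blk=14 s=0: VC-HIT | VC [2, 8]
  [12] addr=0x11 blk=2 s=0: VC-HIT | VC [14, 8]
  [13] addr=0x74 blk=14 s=0: VC-HIT | VC [2, 8]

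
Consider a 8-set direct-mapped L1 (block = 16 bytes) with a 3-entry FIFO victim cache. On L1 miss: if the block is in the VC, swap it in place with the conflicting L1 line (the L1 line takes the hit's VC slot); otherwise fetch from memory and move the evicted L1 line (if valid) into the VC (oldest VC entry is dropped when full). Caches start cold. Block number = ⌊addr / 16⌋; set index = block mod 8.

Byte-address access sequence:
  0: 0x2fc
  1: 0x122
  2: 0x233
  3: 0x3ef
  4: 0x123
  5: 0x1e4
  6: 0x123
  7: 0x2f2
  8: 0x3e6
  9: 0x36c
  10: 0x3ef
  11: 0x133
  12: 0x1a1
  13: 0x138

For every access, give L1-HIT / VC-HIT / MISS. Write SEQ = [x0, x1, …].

SEQ = [MISS, MISS, MISS, MISS, L1-HIT, MISS, L1-HIT, L1-HIT, VC-HIT, MISS, VC-HIT, MISS, MISS, L1-HIT]

#0 0x2fc→b47/s7 MISS; vc=[]
#1 0x122→b18/s2 MISS; vc=[]
#2 0x233→b35/s3 MISS; vc=[]
#3 0x3ef→b62/s6 MISS; vc=[]
#4 0x123→b18/s2 L1-HIT; vc=[]
#5 0x1e4→b30/s6 MISS; vc=[62]
#6 0x123→b18/s2 L1-HIT; vc=[62]
#7 0x2f2→b47/s7 L1-HIT; vc=[62]
#8 0x3e6→b62/s6 VC-HIT; vc=[30]
#9 0x36c→b54/s6 MISS; vc=[30,62]
#10 0x3ef→b62/s6 VC-HIT; vc=[30,54]
#11 0x133→b19/s3 MISS; vc=[30,54,35]
#12 0x1a1→b26/s2 MISS; vc=[54,35,18]
#13 0x138→b19/s3 L1-HIT; vc=[54,35,18]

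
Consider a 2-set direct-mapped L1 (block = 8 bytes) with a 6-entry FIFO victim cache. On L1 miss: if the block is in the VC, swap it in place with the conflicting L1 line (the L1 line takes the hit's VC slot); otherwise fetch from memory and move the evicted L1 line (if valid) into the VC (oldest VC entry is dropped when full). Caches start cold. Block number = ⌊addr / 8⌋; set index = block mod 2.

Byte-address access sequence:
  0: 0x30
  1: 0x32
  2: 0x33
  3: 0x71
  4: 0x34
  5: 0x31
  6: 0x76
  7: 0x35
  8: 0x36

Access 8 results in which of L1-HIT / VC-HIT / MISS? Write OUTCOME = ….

#0 0x30→b6/s0 MISS; vc=[]
#1 0x32→b6/s0 L1-HIT; vc=[]
#2 0x33→b6/s0 L1-HIT; vc=[]
#3 0x71→b14/s0 MISS; vc=[6]
#4 0x34→b6/s0 VC-HIT; vc=[14]
#5 0x31→b6/s0 L1-HIT; vc=[14]
#6 0x76→b14/s0 VC-HIT; vc=[6]
#7 0x35→b6/s0 VC-HIT; vc=[14]
#8 0x36→b6/s0 L1-HIT; vc=[14]

OUTCOME = L1-HIT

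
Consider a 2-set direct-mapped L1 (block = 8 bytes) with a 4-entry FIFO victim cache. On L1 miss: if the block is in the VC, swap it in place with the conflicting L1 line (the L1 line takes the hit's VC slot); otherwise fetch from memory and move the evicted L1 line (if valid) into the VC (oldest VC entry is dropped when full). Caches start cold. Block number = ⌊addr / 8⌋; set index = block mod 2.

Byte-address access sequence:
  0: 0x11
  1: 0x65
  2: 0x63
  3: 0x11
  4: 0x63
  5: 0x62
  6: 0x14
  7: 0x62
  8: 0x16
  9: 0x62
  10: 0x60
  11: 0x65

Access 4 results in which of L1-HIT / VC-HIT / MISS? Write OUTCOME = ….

OUTCOME = VC-HIT

0: 0x11 (blk 2, set 0) → MISS  vc=[]
1: 0x65 (blk 12, set 0) → MISS  vc=[2]
2: 0x63 (blk 12, set 0) → L1-HIT  vc=[2]
3: 0x11 (blk 2, set 0) → VC-HIT  vc=[12]
4: 0x63 (blk 12, set 0) → VC-HIT  vc=[2]
5: 0x62 (blk 12, set 0) → L1-HIT  vc=[2]
6: 0x14 (blk 2, set 0) → VC-HIT  vc=[12]
7: 0x62 (blk 12, set 0) → VC-HIT  vc=[2]
8: 0x16 (blk 2, set 0) → VC-HIT  vc=[12]
9: 0x62 (blk 12, set 0) → VC-HIT  vc=[2]
10: 0x60 (blk 12, set 0) → L1-HIT  vc=[2]
11: 0x65 (blk 12, set 0) → L1-HIT  vc=[2]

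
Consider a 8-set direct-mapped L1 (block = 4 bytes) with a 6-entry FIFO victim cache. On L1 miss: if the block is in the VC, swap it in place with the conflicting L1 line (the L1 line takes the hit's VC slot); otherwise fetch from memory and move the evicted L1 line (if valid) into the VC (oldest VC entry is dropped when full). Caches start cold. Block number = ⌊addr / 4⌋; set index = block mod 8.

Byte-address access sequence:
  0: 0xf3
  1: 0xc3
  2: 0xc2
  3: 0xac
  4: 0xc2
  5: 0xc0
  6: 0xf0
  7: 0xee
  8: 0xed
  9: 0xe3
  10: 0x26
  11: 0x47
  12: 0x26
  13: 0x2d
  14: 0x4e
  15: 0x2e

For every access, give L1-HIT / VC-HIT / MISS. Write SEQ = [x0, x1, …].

0: 0xf3 (blk 60, set 4) → MISS  vc=[]
1: 0xc3 (blk 48, set 0) → MISS  vc=[]
2: 0xc2 (blk 48, set 0) → L1-HIT  vc=[]
3: 0xac (blk 43, set 3) → MISS  vc=[]
4: 0xc2 (blk 48, set 0) → L1-HIT  vc=[]
5: 0xc0 (blk 48, set 0) → L1-HIT  vc=[]
6: 0xf0 (blk 60, set 4) → L1-HIT  vc=[]
7: 0xee (blk 59, set 3) → MISS  vc=[43]
8: 0xed (blk 59, set 3) → L1-HIT  vc=[43]
9: 0xe3 (blk 56, set 0) → MISS  vc=[43, 48]
10: 0x26 (blk 9, set 1) → MISS  vc=[43, 48]
11: 0x47 (blk 17, set 1) → MISS  vc=[43, 48, 9]
12: 0x26 (blk 9, set 1) → VC-HIT  vc=[43, 48, 17]
13: 0x2d (blk 11, set 3) → MISS  vc=[43, 48, 17, 59]
14: 0x4e (blk 19, set 3) → MISS  vc=[43, 48, 17, 59, 11]
15: 0x2e (blk 11, set 3) → VC-HIT  vc=[43, 48, 17, 59, 19]

SEQ = [MISS, MISS, L1-HIT, MISS, L1-HIT, L1-HIT, L1-HIT, MISS, L1-HIT, MISS, MISS, MISS, VC-HIT, MISS, MISS, VC-HIT]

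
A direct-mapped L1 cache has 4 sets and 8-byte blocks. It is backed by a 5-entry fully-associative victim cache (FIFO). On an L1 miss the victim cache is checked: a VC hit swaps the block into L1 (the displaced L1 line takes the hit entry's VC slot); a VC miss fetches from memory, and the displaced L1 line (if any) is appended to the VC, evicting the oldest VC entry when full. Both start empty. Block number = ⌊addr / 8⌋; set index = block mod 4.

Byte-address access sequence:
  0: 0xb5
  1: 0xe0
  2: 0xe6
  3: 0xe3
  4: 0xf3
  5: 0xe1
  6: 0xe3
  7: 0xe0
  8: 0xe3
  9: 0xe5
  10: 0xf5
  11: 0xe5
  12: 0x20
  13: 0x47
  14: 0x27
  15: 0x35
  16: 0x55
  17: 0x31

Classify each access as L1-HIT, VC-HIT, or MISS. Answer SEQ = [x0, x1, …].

  [0] addr=0xb5 blk=22 s=2: MISS | VC []
  [1] addr=0xe0 blk=28 s=0: MISS | VC []
  [2] addr=0xe6 blk=28 s=0: L1-HIT | VC []
  [3] addr=0xe3 blk=28 s=0: L1-HIT | VC []
  [4] addr=0xf3 blk=30 s=2: MISS | VC [22]
  [5] addr=0xe1 blk=28 s=0: L1-HIT | VC [22]
  [6] addr=0xe3 blk=28 s=0: L1-HIT | VC [22]
  [7] addr=0xe0 blk=28 s=0: L1-HIT | VC [22]
  [8] addr=0xe3 blk=28 s=0: L1-HIT | VC [22]
  [9] addr=0xe5 blk=28 s=0: L1-HIT | VC [22]
  [10] addr=0xf5 blk=30 s=2: L1-HIT | VC [22]
  [11] addr=0xe5 blk=28 s=0: L1-HIT | VC [22]
  [12] addr=0x20 blk=4 s=0: MISS | VC [22, 28]
  [13] addr=0x47 blk=8 s=0: MISS | VC [22, 28, 4]
  [14] addr=0x27 blk=4 s=0: VC-HIT | VC [22, 28, 8]
  [15] addr=0x35 blk=6 s=2: MISS | VC [22, 28, 8, 30]
  [16] addr=0x55 blk=10 s=2: MISS | VC [22, 28, 8, 30, 6]
  [17] addr=0x31 blk=6 s=2: VC-HIT | VC [22, 28, 8, 30, 10]

SEQ = [MISS, MISS, L1-HIT, L1-HIT, MISS, L1-HIT, L1-HIT, L1-HIT, L1-HIT, L1-HIT, L1-HIT, L1-HIT, MISS, MISS, VC-HIT, MISS, MISS, VC-HIT]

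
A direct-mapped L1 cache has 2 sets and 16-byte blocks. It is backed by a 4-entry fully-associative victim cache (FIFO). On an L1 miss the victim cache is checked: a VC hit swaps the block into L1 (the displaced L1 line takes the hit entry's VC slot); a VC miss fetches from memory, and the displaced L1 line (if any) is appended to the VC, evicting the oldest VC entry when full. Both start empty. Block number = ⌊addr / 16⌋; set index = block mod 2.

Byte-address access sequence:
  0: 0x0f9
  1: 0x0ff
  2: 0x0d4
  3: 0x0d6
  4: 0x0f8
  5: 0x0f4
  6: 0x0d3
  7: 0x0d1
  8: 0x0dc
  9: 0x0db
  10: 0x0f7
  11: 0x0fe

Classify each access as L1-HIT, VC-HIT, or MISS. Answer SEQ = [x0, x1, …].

  [0] addr=0xf9 blk=15 s=1: MISS | VC []
  [1] addr=0xff blk=15 s=1: L1-HIT | VC []
  [2] addr=0xd4 blk=13 s=1: MISS | VC [15]
  [3] addr=0xd6 blk=13 s=1: L1-HIT | VC [15]
  [4] addr=0xf8 blk=15 s=1: VC-HIT | VC [13]
  [5] addr=0xf4 blk=15 s=1: L1-HIT | VC [13]
  [6] addr=0xd3 blk=13 s=1: VC-HIT | VC [15]
  [7] addr=0xd1 blk=13 s=1: L1-HIT | VC [15]
  [8] addr=0xdc blk=13 s=1: L1-HIT | VC [15]
  [9] addr=0xdb blk=13 s=1: L1-HIT | VC [15]
  [10] addr=0xf7 blk=15 s=1: VC-HIT | VC [13]
  [11] addr=0xfe blk=15 s=1: L1-HIT | VC [13]

SEQ = [MISS, L1-HIT, MISS, L1-HIT, VC-HIT, L1-HIT, VC-HIT, L1-HIT, L1-HIT, L1-HIT, VC-HIT, L1-HIT]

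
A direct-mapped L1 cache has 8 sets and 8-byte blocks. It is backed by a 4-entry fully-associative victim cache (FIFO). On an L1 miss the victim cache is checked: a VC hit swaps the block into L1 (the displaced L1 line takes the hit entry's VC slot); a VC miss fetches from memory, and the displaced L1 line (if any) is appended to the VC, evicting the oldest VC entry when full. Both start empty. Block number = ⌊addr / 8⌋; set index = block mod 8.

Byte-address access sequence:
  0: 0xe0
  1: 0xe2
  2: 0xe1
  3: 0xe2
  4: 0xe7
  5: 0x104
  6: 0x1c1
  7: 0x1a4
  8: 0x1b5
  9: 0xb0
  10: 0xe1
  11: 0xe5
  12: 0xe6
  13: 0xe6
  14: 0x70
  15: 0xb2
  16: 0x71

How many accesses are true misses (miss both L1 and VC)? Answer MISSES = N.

  [0] addr=0xe0 blk=28 s=4: MISS | VC []
  [1] addr=0xe2 blk=28 s=4: L1-HIT | VC []
  [2] addr=0xe1 blk=28 s=4: L1-HIT | VC []
  [3] addr=0xe2 blk=28 s=4: L1-HIT | VC []
  [4] addr=0xe7 blk=28 s=4: L1-HIT | VC []
  [5] addr=0x104 blk=32 s=0: MISS | VC []
  [6] addr=0x1c1 blk=56 s=0: MISS | VC [32]
  [7] addr=0x1a4 blk=52 s=4: MISS | VC [32, 28]
  [8] addr=0x1b5 blk=54 s=6: MISS | VC [32, 28]
  [9] addr=0xb0 blk=22 s=6: MISS | VC [32, 28, 54]
  [10] addr=0xe1 blk=28 s=4: VC-HIT | VC [32, 52, 54]
  [11] addr=0xe5 blk=28 s=4: L1-HIT | VC [32, 52, 54]
  [12] addr=0xe6 blk=28 s=4: L1-HIT | VC [32, 52, 54]
  [13] addr=0xe6 blk=28 s=4: L1-HIT | VC [32, 52, 54]
  [14] addr=0x70 blk=14 s=6: MISS | VC [32, 52, 54, 22]
  [15] addr=0xb2 blk=22 s=6: VC-HIT | VC [32, 52, 54, 14]
  [16] addr=0x71 blk=14 s=6: VC-HIT | VC [32, 52, 54, 22]

MISSES = 7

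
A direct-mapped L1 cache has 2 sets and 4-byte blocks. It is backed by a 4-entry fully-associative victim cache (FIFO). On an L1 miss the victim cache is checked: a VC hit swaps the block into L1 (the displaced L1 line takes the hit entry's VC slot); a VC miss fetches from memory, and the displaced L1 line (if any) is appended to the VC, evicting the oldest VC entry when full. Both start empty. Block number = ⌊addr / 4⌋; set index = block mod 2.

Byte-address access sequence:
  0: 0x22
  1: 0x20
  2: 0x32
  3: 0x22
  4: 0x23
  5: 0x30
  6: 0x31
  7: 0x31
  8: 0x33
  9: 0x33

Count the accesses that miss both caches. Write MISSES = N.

MISSES = 2

  [0] addr=0x22 blk=8 s=0: MISS | VC []
  [1] addr=0x20 blk=8 s=0: L1-HIT | VC []
  [2] addr=0x32 blk=12 s=0: MISS | VC [8]
  [3] addr=0x22 blk=8 s=0: VC-HIT | VC [12]
  [4] addr=0x23 blk=8 s=0: L1-HIT | VC [12]
  [5] addr=0x30 blk=12 s=0: VC-HIT | VC [8]
  [6] addr=0x31 blk=12 s=0: L1-HIT | VC [8]
  [7] addr=0x31 blk=12 s=0: L1-HIT | VC [8]
  [8] addr=0x33 blk=12 s=0: L1-HIT | VC [8]
  [9] addr=0x33 blk=12 s=0: L1-HIT | VC [8]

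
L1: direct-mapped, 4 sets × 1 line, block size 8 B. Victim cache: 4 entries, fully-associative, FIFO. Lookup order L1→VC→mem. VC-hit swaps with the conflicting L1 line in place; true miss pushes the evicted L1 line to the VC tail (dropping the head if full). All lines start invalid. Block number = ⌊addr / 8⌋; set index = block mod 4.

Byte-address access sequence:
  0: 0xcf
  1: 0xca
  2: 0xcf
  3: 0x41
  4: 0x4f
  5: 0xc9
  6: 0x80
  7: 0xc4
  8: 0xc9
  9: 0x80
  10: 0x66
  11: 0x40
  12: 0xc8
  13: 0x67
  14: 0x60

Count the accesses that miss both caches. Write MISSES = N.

#0 0xcf→b25/s1 MISS; vc=[]
#1 0xca→b25/s1 L1-HIT; vc=[]
#2 0xcf→b25/s1 L1-HIT; vc=[]
#3 0x41→b8/s0 MISS; vc=[]
#4 0x4f→b9/s1 MISS; vc=[25]
#5 0xc9→b25/s1 VC-HIT; vc=[9]
#6 0x80→b16/s0 MISS; vc=[9,8]
#7 0xc4→b24/s0 MISS; vc=[9,8,16]
#8 0xc9→b25/s1 L1-HIT; vc=[9,8,16]
#9 0x80→b16/s0 VC-HIT; vc=[9,8,24]
#10 0x66→b12/s0 MISS; vc=[9,8,24,16]
#11 0x40→b8/s0 VC-HIT; vc=[9,12,24,16]
#12 0xc8→b25/s1 L1-HIT; vc=[9,12,24,16]
#13 0x67→b12/s0 VC-HIT; vc=[9,8,24,16]
#14 0x60→b12/s0 L1-HIT; vc=[9,8,24,16]

MISSES = 6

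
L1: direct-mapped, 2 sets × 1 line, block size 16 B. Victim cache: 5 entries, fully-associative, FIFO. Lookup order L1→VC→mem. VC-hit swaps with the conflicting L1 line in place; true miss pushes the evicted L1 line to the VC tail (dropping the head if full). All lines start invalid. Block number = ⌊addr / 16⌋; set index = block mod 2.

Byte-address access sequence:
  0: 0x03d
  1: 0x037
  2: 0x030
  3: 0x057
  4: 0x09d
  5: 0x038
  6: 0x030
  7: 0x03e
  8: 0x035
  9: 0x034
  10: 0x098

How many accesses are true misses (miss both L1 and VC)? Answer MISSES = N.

MISSES = 3

0: 0x3d (blk 3, set 1) → MISS  vc=[]
1: 0x37 (blk 3, set 1) → L1-HIT  vc=[]
2: 0x30 (blk 3, set 1) → L1-HIT  vc=[]
3: 0x57 (blk 5, set 1) → MISS  vc=[3]
4: 0x9d (blk 9, set 1) → MISS  vc=[3, 5]
5: 0x38 (blk 3, set 1) → VC-HIT  vc=[9, 5]
6: 0x30 (blk 3, set 1) → L1-HIT  vc=[9, 5]
7: 0x3e (blk 3, set 1) → L1-HIT  vc=[9, 5]
8: 0x35 (blk 3, set 1) → L1-HIT  vc=[9, 5]
9: 0x34 (blk 3, set 1) → L1-HIT  vc=[9, 5]
10: 0x98 (blk 9, set 1) → VC-HIT  vc=[3, 5]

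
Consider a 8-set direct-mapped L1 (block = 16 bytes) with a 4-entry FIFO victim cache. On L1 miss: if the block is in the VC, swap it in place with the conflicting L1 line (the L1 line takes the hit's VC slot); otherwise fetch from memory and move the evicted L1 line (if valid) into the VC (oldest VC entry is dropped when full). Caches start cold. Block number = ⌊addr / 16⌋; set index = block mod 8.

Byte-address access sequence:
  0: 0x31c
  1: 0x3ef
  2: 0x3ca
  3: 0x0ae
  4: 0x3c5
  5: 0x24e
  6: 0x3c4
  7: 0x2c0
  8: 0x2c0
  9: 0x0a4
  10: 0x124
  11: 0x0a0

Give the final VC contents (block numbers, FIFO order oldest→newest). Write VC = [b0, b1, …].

VC = [36, 60, 18]

0: 0x31c (blk 49, set 1) → MISS  vc=[]
1: 0x3ef (blk 62, set 6) → MISS  vc=[]
2: 0x3ca (blk 60, set 4) → MISS  vc=[]
3: 0xae (blk 10, set 2) → MISS  vc=[]
4: 0x3c5 (blk 60, set 4) → L1-HIT  vc=[]
5: 0x24e (blk 36, set 4) → MISS  vc=[60]
6: 0x3c4 (blk 60, set 4) → VC-HIT  vc=[36]
7: 0x2c0 (blk 44, set 4) → MISS  vc=[36, 60]
8: 0x2c0 (blk 44, set 4) → L1-HIT  vc=[36, 60]
9: 0xa4 (blk 10, set 2) → L1-HIT  vc=[36, 60]
10: 0x124 (blk 18, set 2) → MISS  vc=[36, 60, 10]
11: 0xa0 (blk 10, set 2) → VC-HIT  vc=[36, 60, 18]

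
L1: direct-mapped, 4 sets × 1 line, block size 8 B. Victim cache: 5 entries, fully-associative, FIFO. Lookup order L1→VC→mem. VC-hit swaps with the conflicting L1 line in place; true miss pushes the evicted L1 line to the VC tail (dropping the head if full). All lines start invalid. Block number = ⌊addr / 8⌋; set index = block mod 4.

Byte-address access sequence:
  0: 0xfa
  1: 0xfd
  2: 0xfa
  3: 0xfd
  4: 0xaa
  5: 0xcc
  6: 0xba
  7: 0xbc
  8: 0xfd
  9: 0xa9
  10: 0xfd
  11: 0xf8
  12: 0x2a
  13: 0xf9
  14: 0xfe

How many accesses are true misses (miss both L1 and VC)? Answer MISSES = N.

#0 0xfa→b31/s3 MISS; vc=[]
#1 0xfd→b31/s3 L1-HIT; vc=[]
#2 0xfa→b31/s3 L1-HIT; vc=[]
#3 0xfd→b31/s3 L1-HIT; vc=[]
#4 0xaa→b21/s1 MISS; vc=[]
#5 0xcc→b25/s1 MISS; vc=[21]
#6 0xba→b23/s3 MISS; vc=[21,31]
#7 0xbc→b23/s3 L1-HIT; vc=[21,31]
#8 0xfd→b31/s3 VC-HIT; vc=[21,23]
#9 0xa9→b21/s1 VC-HIT; vc=[25,23]
#10 0xfd→b31/s3 L1-HIT; vc=[25,23]
#11 0xf8→b31/s3 L1-HIT; vc=[25,23]
#12 0x2a→b5/s1 MISS; vc=[25,23,21]
#13 0xf9→b31/s3 L1-HIT; vc=[25,23,21]
#14 0xfe→b31/s3 L1-HIT; vc=[25,23,21]

MISSES = 5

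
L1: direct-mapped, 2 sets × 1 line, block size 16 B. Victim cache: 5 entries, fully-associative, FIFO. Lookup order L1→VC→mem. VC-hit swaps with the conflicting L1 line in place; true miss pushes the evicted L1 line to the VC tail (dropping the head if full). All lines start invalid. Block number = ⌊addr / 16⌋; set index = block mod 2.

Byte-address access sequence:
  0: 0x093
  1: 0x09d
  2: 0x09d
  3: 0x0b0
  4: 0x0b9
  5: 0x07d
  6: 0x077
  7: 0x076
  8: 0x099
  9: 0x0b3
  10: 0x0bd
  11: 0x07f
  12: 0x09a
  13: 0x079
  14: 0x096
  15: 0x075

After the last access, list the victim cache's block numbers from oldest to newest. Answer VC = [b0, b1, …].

0: 0x93 (blk 9, set 1) → MISS  vc=[]
1: 0x9d (blk 9, set 1) → L1-HIT  vc=[]
2: 0x9d (blk 9, set 1) → L1-HIT  vc=[]
3: 0xb0 (blk 11, set 1) → MISS  vc=[9]
4: 0xb9 (blk 11, set 1) → L1-HIT  vc=[9]
5: 0x7d (blk 7, set 1) → MISS  vc=[9, 11]
6: 0x77 (blk 7, set 1) → L1-HIT  vc=[9, 11]
7: 0x76 (blk 7, set 1) → L1-HIT  vc=[9, 11]
8: 0x99 (blk 9, set 1) → VC-HIT  vc=[7, 11]
9: 0xb3 (blk 11, set 1) → VC-HIT  vc=[7, 9]
10: 0xbd (blk 11, set 1) → L1-HIT  vc=[7, 9]
11: 0x7f (blk 7, set 1) → VC-HIT  vc=[11, 9]
12: 0x9a (blk 9, set 1) → VC-HIT  vc=[11, 7]
13: 0x79 (blk 7, set 1) → VC-HIT  vc=[11, 9]
14: 0x96 (blk 9, set 1) → VC-HIT  vc=[11, 7]
15: 0x75 (blk 7, set 1) → VC-HIT  vc=[11, 9]

VC = [11, 9]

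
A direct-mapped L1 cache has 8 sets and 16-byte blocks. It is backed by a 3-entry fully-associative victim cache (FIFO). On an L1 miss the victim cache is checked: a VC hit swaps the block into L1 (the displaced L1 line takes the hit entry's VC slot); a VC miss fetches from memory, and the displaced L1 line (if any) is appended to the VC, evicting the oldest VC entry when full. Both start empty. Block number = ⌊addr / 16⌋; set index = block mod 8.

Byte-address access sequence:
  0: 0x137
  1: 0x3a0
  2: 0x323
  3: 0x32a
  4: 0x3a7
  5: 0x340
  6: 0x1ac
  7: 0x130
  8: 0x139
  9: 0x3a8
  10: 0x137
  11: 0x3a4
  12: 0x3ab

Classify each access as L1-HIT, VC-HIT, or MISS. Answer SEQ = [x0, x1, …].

#0 0x137→b19/s3 MISS; vc=[]
#1 0x3a0→b58/s2 MISS; vc=[]
#2 0x323→b50/s2 MISS; vc=[58]
#3 0x32a→b50/s2 L1-HIT; vc=[58]
#4 0x3a7→b58/s2 VC-HIT; vc=[50]
#5 0x340→b52/s4 MISS; vc=[50]
#6 0x1ac→b26/s2 MISS; vc=[50,58]
#7 0x130→b19/s3 L1-HIT; vc=[50,58]
#8 0x139→b19/s3 L1-HIT; vc=[50,58]
#9 0x3a8→b58/s2 VC-HIT; vc=[50,26]
#10 0x137→b19/s3 L1-HIT; vc=[50,26]
#11 0x3a4→b58/s2 L1-HIT; vc=[50,26]
#12 0x3ab→b58/s2 L1-HIT; vc=[50,26]

SEQ = [MISS, MISS, MISS, L1-HIT, VC-HIT, MISS, MISS, L1-HIT, L1-HIT, VC-HIT, L1-HIT, L1-HIT, L1-HIT]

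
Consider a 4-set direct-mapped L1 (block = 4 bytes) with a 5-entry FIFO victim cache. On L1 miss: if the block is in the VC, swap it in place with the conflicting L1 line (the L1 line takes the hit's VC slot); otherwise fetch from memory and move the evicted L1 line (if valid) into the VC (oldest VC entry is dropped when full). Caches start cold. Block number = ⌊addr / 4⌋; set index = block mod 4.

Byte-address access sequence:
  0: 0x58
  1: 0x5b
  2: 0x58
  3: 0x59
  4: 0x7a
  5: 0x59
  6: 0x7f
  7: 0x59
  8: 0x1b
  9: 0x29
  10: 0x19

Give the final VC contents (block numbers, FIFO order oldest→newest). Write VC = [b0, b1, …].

  [0] addr=0x58 blk=22 s=2: MISS | VC []
  [1] addr=0x5b blk=22 s=2: L1-HIT | VC []
  [2] addr=0x58 blk=22 s=2: L1-HIT | VC []
  [3] addr=0x59 blk=22 s=2: L1-HIT | VC []
  [4] addr=0x7a blk=30 s=2: MISS | VC [22]
  [5] addr=0x59 blk=22 s=2: VC-HIT | VC [30]
  [6] addr=0x7f blk=31 s=3: MISS | VC [30]
  [7] addr=0x59 blk=22 s=2: L1-HIT | VC [30]
  [8] addr=0x1b blk=6 s=2: MISS | VC [30, 22]
  [9] addr=0x29 blk=10 s=2: MISS | VC [30, 22, 6]
  [10] addr=0x19 blk=6 s=2: VC-HIT | VC [30, 22, 10]

VC = [30, 22, 10]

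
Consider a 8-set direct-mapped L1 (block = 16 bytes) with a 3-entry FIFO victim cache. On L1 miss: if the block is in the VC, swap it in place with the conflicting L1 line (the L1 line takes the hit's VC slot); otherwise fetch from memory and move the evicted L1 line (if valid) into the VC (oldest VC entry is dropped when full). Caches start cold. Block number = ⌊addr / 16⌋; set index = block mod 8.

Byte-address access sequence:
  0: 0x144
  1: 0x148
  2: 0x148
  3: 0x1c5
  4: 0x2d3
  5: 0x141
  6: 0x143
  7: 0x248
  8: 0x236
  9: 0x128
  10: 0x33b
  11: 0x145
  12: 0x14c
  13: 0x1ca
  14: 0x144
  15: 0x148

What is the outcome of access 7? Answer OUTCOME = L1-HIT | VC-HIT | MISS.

OUTCOME = MISS

0: 0x144 (blk 20, set 4) → MISS  vc=[]
1: 0x148 (blk 20, set 4) → L1-HIT  vc=[]
2: 0x148 (blk 20, set 4) → L1-HIT  vc=[]
3: 0x1c5 (blk 28, set 4) → MISS  vc=[20]
4: 0x2d3 (blk 45, set 5) → MISS  vc=[20]
5: 0x141 (blk 20, set 4) → VC-HIT  vc=[28]
6: 0x143 (blk 20, set 4) → L1-HIT  vc=[28]
7: 0x248 (blk 36, set 4) → MISS  vc=[28, 20]
8: 0x236 (blk 35, set 3) → MISS  vc=[28, 20]
9: 0x128 (blk 18, set 2) → MISS  vc=[28, 20]
10: 0x33b (blk 51, set 3) → MISS  vc=[28, 20, 35]
11: 0x145 (blk 20, set 4) → VC-HIT  vc=[28, 36, 35]
12: 0x14c (blk 20, set 4) → L1-HIT  vc=[28, 36, 35]
13: 0x1ca (blk 28, set 4) → VC-HIT  vc=[20, 36, 35]
14: 0x144 (blk 20, set 4) → VC-HIT  vc=[28, 36, 35]
15: 0x148 (blk 20, set 4) → L1-HIT  vc=[28, 36, 35]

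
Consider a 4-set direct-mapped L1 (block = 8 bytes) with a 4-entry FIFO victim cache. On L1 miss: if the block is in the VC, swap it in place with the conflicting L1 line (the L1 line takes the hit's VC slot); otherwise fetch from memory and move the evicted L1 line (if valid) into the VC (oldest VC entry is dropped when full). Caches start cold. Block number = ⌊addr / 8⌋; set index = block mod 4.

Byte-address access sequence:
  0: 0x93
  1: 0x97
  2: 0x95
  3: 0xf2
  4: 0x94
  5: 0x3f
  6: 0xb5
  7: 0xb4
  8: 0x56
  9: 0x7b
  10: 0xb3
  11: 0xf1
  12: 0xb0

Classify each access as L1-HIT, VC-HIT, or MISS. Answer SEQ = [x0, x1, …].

#0 0x93→b18/s2 MISS; vc=[]
#1 0x97→b18/s2 L1-HIT; vc=[]
#2 0x95→b18/s2 L1-HIT; vc=[]
#3 0xf2→b30/s2 MISS; vc=[18]
#4 0x94→b18/s2 VC-HIT; vc=[30]
#5 0x3f→b7/s3 MISS; vc=[30]
#6 0xb5→b22/s2 MISS; vc=[30,18]
#7 0xb4→b22/s2 L1-HIT; vc=[30,18]
#8 0x56→b10/s2 MISS; vc=[30,18,22]
#9 0x7b→b15/s3 MISS; vc=[30,18,22,7]
#10 0xb3→b22/s2 VC-HIT; vc=[30,18,10,7]
#11 0xf1→b30/s2 VC-HIT; vc=[22,18,10,7]
#12 0xb0→b22/s2 VC-HIT; vc=[30,18,10,7]

SEQ = [MISS, L1-HIT, L1-HIT, MISS, VC-HIT, MISS, MISS, L1-HIT, MISS, MISS, VC-HIT, VC-HIT, VC-HIT]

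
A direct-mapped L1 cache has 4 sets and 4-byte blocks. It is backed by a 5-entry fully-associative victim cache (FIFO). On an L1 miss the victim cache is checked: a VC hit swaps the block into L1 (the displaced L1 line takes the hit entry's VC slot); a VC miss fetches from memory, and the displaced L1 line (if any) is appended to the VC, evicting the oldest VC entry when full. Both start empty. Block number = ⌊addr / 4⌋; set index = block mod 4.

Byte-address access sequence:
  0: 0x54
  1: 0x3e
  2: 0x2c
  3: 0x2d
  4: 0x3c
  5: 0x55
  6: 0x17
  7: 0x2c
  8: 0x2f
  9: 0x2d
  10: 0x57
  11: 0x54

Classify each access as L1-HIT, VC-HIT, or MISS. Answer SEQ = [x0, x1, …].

#0 0x54→b21/s1 MISS; vc=[]
#1 0x3e→b15/s3 MISS; vc=[]
#2 0x2c→b11/s3 MISS; vc=[15]
#3 0x2d→b11/s3 L1-HIT; vc=[15]
#4 0x3c→b15/s3 VC-HIT; vc=[11]
#5 0x55→b21/s1 L1-HIT; vc=[11]
#6 0x17→b5/s1 MISS; vc=[11,21]
#7 0x2c→b11/s3 VC-HIT; vc=[15,21]
#8 0x2f→b11/s3 L1-HIT; vc=[15,21]
#9 0x2d→b11/s3 L1-HIT; vc=[15,21]
#10 0x57→b21/s1 VC-HIT; vc=[15,5]
#11 0x54→b21/s1 L1-HIT; vc=[15,5]

SEQ = [MISS, MISS, MISS, L1-HIT, VC-HIT, L1-HIT, MISS, VC-HIT, L1-HIT, L1-HIT, VC-HIT, L1-HIT]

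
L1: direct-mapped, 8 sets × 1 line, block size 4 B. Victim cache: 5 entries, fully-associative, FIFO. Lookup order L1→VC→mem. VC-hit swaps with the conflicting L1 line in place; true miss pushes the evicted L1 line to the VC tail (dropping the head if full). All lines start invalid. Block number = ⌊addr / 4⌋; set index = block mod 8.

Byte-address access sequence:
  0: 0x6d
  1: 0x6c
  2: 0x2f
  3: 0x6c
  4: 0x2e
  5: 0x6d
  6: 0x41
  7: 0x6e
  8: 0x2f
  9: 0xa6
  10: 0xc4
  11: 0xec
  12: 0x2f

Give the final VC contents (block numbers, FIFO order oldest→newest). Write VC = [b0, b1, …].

  [0] addr=0x6d blk=27 s=3: MISS | VC []
  [1] addr=0x6c blk=27 s=3: L1-HIT | VC []
  [2] addr=0x2f blk=11 s=3: MISS | VC [27]
  [3] addr=0x6c blk=27 s=3: VC-HIT | VC [11]
  [4] addr=0x2e blk=11 s=3: VC-HIT | VC [27]
  [5] addr=0x6d blk=27 s=3: VC-HIT | VC [11]
  [6] addr=0x41 blk=16 s=0: MISS | VC [11]
  [7] addr=0x6e blk=27 s=3: L1-HIT | VC [11]
  [8] addr=0x2f blk=11 s=3: VC-HIT | VC [27]
  [9] addr=0xa6 blk=41 s=1: MISS | VC [27]
  [10] addr=0xc4 blk=49 s=1: MISS | VC [27, 41]
  [11] addr=0xec blk=59 s=3: MISS | VC [27, 41, 11]
  [12] addr=0x2f blk=11 s=3: VC-HIT | VC [27, 41, 59]

VC = [27, 41, 59]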